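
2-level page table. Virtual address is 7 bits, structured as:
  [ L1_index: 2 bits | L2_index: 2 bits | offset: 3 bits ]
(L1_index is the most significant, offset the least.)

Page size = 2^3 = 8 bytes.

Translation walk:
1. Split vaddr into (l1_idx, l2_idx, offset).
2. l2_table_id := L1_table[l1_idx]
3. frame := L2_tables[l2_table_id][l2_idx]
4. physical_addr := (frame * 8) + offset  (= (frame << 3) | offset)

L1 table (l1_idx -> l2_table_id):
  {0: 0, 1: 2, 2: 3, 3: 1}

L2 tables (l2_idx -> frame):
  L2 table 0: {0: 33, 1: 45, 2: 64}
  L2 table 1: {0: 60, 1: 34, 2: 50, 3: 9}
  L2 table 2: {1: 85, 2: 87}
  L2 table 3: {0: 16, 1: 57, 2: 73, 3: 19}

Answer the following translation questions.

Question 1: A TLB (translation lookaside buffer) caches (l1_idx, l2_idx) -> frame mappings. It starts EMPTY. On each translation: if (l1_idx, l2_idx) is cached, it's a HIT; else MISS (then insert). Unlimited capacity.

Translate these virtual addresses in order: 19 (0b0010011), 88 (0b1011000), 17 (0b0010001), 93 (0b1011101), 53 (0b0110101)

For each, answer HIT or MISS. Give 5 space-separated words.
Answer: MISS MISS HIT HIT MISS

Derivation:
vaddr=19: (0,2) not in TLB -> MISS, insert
vaddr=88: (2,3) not in TLB -> MISS, insert
vaddr=17: (0,2) in TLB -> HIT
vaddr=93: (2,3) in TLB -> HIT
vaddr=53: (1,2) not in TLB -> MISS, insert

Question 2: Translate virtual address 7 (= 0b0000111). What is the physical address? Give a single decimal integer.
vaddr = 7 = 0b0000111
Split: l1_idx=0, l2_idx=0, offset=7
L1[0] = 0
L2[0][0] = 33
paddr = 33 * 8 + 7 = 271

Answer: 271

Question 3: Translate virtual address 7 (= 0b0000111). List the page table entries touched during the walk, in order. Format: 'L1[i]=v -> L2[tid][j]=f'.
vaddr = 7 = 0b0000111
Split: l1_idx=0, l2_idx=0, offset=7

Answer: L1[0]=0 -> L2[0][0]=33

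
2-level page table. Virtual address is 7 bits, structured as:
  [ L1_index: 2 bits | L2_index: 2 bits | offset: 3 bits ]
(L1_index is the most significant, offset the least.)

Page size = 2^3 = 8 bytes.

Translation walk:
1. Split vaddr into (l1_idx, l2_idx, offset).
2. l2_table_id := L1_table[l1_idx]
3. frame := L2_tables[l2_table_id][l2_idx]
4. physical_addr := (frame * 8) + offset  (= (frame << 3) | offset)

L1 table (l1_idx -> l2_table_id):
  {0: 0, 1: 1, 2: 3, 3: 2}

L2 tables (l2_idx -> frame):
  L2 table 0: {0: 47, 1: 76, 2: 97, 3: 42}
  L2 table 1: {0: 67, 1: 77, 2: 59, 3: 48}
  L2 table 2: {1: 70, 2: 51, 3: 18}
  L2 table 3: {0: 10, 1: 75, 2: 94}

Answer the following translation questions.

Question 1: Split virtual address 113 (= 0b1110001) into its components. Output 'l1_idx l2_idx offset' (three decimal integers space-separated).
vaddr = 113 = 0b1110001
  top 2 bits -> l1_idx = 3
  next 2 bits -> l2_idx = 2
  bottom 3 bits -> offset = 1

Answer: 3 2 1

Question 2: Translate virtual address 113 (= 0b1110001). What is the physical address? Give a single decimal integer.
Answer: 409

Derivation:
vaddr = 113 = 0b1110001
Split: l1_idx=3, l2_idx=2, offset=1
L1[3] = 2
L2[2][2] = 51
paddr = 51 * 8 + 1 = 409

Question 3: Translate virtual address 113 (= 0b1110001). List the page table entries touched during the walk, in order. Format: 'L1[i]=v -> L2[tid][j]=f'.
Answer: L1[3]=2 -> L2[2][2]=51

Derivation:
vaddr = 113 = 0b1110001
Split: l1_idx=3, l2_idx=2, offset=1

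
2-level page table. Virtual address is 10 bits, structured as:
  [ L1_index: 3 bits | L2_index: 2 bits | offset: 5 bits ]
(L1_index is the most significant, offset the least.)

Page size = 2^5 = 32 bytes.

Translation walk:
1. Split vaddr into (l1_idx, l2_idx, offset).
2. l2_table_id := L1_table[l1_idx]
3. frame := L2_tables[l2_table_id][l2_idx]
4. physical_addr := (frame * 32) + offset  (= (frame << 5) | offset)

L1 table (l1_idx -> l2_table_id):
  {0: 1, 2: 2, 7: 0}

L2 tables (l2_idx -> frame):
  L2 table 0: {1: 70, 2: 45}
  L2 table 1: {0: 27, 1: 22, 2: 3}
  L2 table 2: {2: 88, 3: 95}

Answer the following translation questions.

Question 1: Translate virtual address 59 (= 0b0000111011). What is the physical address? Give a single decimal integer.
vaddr = 59 = 0b0000111011
Split: l1_idx=0, l2_idx=1, offset=27
L1[0] = 1
L2[1][1] = 22
paddr = 22 * 32 + 27 = 731

Answer: 731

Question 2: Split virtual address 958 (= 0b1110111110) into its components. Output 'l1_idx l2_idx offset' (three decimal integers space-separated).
Answer: 7 1 30

Derivation:
vaddr = 958 = 0b1110111110
  top 3 bits -> l1_idx = 7
  next 2 bits -> l2_idx = 1
  bottom 5 bits -> offset = 30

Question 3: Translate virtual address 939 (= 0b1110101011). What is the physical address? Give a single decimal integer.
vaddr = 939 = 0b1110101011
Split: l1_idx=7, l2_idx=1, offset=11
L1[7] = 0
L2[0][1] = 70
paddr = 70 * 32 + 11 = 2251

Answer: 2251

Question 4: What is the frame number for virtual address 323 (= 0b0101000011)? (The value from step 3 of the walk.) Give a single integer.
vaddr = 323: l1_idx=2, l2_idx=2
L1[2] = 2; L2[2][2] = 88

Answer: 88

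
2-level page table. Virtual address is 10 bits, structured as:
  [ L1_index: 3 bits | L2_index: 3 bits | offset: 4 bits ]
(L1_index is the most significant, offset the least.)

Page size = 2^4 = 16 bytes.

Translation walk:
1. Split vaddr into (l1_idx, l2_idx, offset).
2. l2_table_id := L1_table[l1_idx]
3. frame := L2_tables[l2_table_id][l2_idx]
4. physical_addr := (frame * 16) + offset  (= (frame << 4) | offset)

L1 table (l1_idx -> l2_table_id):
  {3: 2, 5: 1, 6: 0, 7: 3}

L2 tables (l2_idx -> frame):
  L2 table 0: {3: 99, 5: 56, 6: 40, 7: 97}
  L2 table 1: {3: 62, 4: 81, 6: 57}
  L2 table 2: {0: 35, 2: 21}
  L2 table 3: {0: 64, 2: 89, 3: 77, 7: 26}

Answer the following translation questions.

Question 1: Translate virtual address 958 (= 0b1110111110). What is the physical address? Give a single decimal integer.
Answer: 1246

Derivation:
vaddr = 958 = 0b1110111110
Split: l1_idx=7, l2_idx=3, offset=14
L1[7] = 3
L2[3][3] = 77
paddr = 77 * 16 + 14 = 1246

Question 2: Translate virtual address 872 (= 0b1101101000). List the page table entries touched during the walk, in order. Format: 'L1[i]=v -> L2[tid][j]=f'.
vaddr = 872 = 0b1101101000
Split: l1_idx=6, l2_idx=6, offset=8

Answer: L1[6]=0 -> L2[0][6]=40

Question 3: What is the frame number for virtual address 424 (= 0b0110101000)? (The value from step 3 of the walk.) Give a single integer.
Answer: 21

Derivation:
vaddr = 424: l1_idx=3, l2_idx=2
L1[3] = 2; L2[2][2] = 21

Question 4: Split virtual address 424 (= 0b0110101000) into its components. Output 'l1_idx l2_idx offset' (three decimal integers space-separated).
vaddr = 424 = 0b0110101000
  top 3 bits -> l1_idx = 3
  next 3 bits -> l2_idx = 2
  bottom 4 bits -> offset = 8

Answer: 3 2 8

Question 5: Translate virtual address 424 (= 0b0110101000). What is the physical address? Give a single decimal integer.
vaddr = 424 = 0b0110101000
Split: l1_idx=3, l2_idx=2, offset=8
L1[3] = 2
L2[2][2] = 21
paddr = 21 * 16 + 8 = 344

Answer: 344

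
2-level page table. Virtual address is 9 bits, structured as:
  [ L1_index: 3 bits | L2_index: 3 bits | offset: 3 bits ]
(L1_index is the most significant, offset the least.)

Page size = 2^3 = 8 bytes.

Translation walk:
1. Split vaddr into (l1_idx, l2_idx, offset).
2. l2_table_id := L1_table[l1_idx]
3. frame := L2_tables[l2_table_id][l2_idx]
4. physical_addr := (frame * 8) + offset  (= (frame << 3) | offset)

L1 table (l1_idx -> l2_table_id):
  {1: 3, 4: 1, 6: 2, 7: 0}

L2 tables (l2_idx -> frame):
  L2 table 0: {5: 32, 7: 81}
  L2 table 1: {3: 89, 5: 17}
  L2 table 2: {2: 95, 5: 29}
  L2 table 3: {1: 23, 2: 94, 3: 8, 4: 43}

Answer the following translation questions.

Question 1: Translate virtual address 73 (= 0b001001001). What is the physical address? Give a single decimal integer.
vaddr = 73 = 0b001001001
Split: l1_idx=1, l2_idx=1, offset=1
L1[1] = 3
L2[3][1] = 23
paddr = 23 * 8 + 1 = 185

Answer: 185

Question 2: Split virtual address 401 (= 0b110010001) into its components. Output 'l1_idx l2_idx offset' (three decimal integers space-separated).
Answer: 6 2 1

Derivation:
vaddr = 401 = 0b110010001
  top 3 bits -> l1_idx = 6
  next 3 bits -> l2_idx = 2
  bottom 3 bits -> offset = 1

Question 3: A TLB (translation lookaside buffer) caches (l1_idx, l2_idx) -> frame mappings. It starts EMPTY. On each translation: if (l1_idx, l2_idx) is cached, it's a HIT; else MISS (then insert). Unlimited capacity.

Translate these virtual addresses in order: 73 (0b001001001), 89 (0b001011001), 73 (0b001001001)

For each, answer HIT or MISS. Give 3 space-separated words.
vaddr=73: (1,1) not in TLB -> MISS, insert
vaddr=89: (1,3) not in TLB -> MISS, insert
vaddr=73: (1,1) in TLB -> HIT

Answer: MISS MISS HIT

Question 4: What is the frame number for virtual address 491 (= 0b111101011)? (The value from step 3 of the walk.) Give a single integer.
Answer: 32

Derivation:
vaddr = 491: l1_idx=7, l2_idx=5
L1[7] = 0; L2[0][5] = 32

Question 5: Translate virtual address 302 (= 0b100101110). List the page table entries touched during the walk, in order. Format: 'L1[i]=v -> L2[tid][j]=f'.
Answer: L1[4]=1 -> L2[1][5]=17

Derivation:
vaddr = 302 = 0b100101110
Split: l1_idx=4, l2_idx=5, offset=6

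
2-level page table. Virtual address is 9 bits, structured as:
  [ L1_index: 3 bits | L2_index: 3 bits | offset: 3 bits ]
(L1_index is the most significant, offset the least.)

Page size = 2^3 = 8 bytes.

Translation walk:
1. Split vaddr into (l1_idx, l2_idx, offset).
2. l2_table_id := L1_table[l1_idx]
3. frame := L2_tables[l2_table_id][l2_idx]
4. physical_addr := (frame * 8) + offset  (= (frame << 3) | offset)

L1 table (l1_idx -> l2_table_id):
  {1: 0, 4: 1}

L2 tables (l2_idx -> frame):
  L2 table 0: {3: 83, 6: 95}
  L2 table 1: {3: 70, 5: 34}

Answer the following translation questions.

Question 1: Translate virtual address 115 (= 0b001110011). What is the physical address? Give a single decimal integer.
Answer: 763

Derivation:
vaddr = 115 = 0b001110011
Split: l1_idx=1, l2_idx=6, offset=3
L1[1] = 0
L2[0][6] = 95
paddr = 95 * 8 + 3 = 763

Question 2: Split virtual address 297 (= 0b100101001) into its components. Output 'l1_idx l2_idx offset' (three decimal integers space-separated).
vaddr = 297 = 0b100101001
  top 3 bits -> l1_idx = 4
  next 3 bits -> l2_idx = 5
  bottom 3 bits -> offset = 1

Answer: 4 5 1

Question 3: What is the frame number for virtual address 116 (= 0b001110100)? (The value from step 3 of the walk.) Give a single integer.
Answer: 95

Derivation:
vaddr = 116: l1_idx=1, l2_idx=6
L1[1] = 0; L2[0][6] = 95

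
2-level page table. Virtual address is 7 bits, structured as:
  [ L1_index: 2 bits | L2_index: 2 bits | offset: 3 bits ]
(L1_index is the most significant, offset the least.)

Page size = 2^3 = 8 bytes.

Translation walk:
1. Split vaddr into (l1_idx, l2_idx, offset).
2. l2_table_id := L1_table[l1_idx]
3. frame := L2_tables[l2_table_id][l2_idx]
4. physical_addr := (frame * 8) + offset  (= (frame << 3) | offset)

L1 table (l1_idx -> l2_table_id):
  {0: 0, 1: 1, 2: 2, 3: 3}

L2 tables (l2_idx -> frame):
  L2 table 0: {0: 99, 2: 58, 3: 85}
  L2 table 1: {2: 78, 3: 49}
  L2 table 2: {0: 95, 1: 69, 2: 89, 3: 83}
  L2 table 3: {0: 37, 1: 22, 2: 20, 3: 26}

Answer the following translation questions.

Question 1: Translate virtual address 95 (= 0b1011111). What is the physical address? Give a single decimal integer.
Answer: 671

Derivation:
vaddr = 95 = 0b1011111
Split: l1_idx=2, l2_idx=3, offset=7
L1[2] = 2
L2[2][3] = 83
paddr = 83 * 8 + 7 = 671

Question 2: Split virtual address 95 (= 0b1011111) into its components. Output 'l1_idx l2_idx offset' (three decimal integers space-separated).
vaddr = 95 = 0b1011111
  top 2 bits -> l1_idx = 2
  next 2 bits -> l2_idx = 3
  bottom 3 bits -> offset = 7

Answer: 2 3 7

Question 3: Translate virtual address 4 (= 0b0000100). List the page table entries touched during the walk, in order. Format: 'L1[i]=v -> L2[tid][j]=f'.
Answer: L1[0]=0 -> L2[0][0]=99

Derivation:
vaddr = 4 = 0b0000100
Split: l1_idx=0, l2_idx=0, offset=4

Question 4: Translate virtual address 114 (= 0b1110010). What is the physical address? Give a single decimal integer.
Answer: 162

Derivation:
vaddr = 114 = 0b1110010
Split: l1_idx=3, l2_idx=2, offset=2
L1[3] = 3
L2[3][2] = 20
paddr = 20 * 8 + 2 = 162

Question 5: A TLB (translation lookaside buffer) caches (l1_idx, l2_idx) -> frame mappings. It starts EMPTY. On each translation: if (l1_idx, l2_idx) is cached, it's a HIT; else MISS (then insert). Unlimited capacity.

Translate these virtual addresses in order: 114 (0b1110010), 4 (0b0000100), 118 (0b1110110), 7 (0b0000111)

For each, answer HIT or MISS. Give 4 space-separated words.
Answer: MISS MISS HIT HIT

Derivation:
vaddr=114: (3,2) not in TLB -> MISS, insert
vaddr=4: (0,0) not in TLB -> MISS, insert
vaddr=118: (3,2) in TLB -> HIT
vaddr=7: (0,0) in TLB -> HIT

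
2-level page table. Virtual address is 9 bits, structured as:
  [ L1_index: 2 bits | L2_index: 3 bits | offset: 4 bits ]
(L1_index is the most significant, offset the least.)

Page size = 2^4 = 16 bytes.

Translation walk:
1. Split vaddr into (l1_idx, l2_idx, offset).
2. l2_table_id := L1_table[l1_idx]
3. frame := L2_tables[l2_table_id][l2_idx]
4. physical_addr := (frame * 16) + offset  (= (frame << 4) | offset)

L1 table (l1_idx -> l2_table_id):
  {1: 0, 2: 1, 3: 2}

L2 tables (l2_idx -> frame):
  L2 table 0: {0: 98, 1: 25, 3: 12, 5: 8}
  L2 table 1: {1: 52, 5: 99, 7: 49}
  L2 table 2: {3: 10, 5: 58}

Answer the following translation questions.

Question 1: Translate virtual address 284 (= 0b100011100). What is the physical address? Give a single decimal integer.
Answer: 844

Derivation:
vaddr = 284 = 0b100011100
Split: l1_idx=2, l2_idx=1, offset=12
L1[2] = 1
L2[1][1] = 52
paddr = 52 * 16 + 12 = 844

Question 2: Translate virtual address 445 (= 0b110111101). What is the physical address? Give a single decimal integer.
Answer: 173

Derivation:
vaddr = 445 = 0b110111101
Split: l1_idx=3, l2_idx=3, offset=13
L1[3] = 2
L2[2][3] = 10
paddr = 10 * 16 + 13 = 173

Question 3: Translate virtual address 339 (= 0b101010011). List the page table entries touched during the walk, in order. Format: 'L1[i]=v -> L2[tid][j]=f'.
vaddr = 339 = 0b101010011
Split: l1_idx=2, l2_idx=5, offset=3

Answer: L1[2]=1 -> L2[1][5]=99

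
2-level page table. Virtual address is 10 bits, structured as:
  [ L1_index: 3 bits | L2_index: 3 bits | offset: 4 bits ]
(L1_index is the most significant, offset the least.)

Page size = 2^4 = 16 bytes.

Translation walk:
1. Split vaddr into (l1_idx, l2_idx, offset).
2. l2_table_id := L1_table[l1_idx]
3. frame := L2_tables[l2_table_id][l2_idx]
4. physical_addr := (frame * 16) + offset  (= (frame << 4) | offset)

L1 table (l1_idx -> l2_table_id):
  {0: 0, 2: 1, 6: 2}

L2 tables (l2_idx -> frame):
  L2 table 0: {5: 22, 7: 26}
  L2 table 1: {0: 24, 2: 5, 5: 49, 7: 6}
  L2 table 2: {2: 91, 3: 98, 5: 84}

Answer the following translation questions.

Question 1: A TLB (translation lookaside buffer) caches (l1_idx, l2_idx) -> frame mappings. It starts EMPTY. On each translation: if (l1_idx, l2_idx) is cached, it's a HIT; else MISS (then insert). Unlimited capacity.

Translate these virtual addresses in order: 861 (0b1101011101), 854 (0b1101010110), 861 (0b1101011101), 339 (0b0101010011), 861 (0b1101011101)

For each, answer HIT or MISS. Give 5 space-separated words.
Answer: MISS HIT HIT MISS HIT

Derivation:
vaddr=861: (6,5) not in TLB -> MISS, insert
vaddr=854: (6,5) in TLB -> HIT
vaddr=861: (6,5) in TLB -> HIT
vaddr=339: (2,5) not in TLB -> MISS, insert
vaddr=861: (6,5) in TLB -> HIT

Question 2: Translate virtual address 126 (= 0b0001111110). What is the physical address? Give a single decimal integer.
vaddr = 126 = 0b0001111110
Split: l1_idx=0, l2_idx=7, offset=14
L1[0] = 0
L2[0][7] = 26
paddr = 26 * 16 + 14 = 430

Answer: 430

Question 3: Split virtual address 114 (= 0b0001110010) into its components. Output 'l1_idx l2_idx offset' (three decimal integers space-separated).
Answer: 0 7 2

Derivation:
vaddr = 114 = 0b0001110010
  top 3 bits -> l1_idx = 0
  next 3 bits -> l2_idx = 7
  bottom 4 bits -> offset = 2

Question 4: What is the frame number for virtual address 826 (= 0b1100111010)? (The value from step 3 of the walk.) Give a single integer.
vaddr = 826: l1_idx=6, l2_idx=3
L1[6] = 2; L2[2][3] = 98

Answer: 98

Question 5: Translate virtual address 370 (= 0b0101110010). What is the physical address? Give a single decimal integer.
Answer: 98

Derivation:
vaddr = 370 = 0b0101110010
Split: l1_idx=2, l2_idx=7, offset=2
L1[2] = 1
L2[1][7] = 6
paddr = 6 * 16 + 2 = 98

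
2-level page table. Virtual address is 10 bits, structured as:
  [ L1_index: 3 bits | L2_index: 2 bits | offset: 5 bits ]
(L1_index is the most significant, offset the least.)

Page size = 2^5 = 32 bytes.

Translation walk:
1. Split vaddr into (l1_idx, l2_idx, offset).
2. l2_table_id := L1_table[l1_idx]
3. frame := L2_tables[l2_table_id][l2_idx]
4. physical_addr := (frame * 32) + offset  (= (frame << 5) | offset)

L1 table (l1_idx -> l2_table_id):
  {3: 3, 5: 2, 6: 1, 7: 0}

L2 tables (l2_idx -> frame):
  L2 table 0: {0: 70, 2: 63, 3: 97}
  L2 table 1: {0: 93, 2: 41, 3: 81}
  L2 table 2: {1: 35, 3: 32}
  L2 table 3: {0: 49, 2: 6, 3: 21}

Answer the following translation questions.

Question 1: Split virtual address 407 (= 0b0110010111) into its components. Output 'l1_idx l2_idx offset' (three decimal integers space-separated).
vaddr = 407 = 0b0110010111
  top 3 bits -> l1_idx = 3
  next 2 bits -> l2_idx = 0
  bottom 5 bits -> offset = 23

Answer: 3 0 23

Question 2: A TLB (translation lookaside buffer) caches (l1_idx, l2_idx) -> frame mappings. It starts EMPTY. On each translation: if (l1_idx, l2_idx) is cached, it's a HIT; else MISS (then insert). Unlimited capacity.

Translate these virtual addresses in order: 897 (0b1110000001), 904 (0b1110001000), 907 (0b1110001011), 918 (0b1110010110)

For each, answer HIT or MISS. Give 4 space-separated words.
Answer: MISS HIT HIT HIT

Derivation:
vaddr=897: (7,0) not in TLB -> MISS, insert
vaddr=904: (7,0) in TLB -> HIT
vaddr=907: (7,0) in TLB -> HIT
vaddr=918: (7,0) in TLB -> HIT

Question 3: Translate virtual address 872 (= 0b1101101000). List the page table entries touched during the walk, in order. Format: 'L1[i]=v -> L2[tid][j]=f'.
vaddr = 872 = 0b1101101000
Split: l1_idx=6, l2_idx=3, offset=8

Answer: L1[6]=1 -> L2[1][3]=81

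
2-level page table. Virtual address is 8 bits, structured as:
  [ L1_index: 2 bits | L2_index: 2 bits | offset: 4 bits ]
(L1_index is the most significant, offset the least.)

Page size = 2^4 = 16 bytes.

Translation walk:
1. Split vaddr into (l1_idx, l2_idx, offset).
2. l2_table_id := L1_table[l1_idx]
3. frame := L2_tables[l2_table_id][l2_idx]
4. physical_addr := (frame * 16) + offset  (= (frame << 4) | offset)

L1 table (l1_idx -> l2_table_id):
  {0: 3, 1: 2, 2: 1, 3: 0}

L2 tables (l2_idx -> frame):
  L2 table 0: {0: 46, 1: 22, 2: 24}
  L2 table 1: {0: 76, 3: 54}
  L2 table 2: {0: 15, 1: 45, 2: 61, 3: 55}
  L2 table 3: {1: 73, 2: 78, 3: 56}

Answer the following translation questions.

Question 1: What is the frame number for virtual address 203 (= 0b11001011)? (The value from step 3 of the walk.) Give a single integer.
Answer: 46

Derivation:
vaddr = 203: l1_idx=3, l2_idx=0
L1[3] = 0; L2[0][0] = 46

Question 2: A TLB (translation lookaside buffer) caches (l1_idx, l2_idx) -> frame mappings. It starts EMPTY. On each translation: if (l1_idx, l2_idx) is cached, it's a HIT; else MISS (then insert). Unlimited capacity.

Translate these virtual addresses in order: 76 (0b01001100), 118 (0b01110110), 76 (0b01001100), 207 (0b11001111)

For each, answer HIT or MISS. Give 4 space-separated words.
Answer: MISS MISS HIT MISS

Derivation:
vaddr=76: (1,0) not in TLB -> MISS, insert
vaddr=118: (1,3) not in TLB -> MISS, insert
vaddr=76: (1,0) in TLB -> HIT
vaddr=207: (3,0) not in TLB -> MISS, insert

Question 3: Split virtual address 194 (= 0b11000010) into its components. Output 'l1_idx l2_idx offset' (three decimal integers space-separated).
vaddr = 194 = 0b11000010
  top 2 bits -> l1_idx = 3
  next 2 bits -> l2_idx = 0
  bottom 4 bits -> offset = 2

Answer: 3 0 2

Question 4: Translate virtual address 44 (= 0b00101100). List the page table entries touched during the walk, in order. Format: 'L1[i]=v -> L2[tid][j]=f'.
vaddr = 44 = 0b00101100
Split: l1_idx=0, l2_idx=2, offset=12

Answer: L1[0]=3 -> L2[3][2]=78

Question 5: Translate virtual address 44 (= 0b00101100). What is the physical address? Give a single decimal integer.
Answer: 1260

Derivation:
vaddr = 44 = 0b00101100
Split: l1_idx=0, l2_idx=2, offset=12
L1[0] = 3
L2[3][2] = 78
paddr = 78 * 16 + 12 = 1260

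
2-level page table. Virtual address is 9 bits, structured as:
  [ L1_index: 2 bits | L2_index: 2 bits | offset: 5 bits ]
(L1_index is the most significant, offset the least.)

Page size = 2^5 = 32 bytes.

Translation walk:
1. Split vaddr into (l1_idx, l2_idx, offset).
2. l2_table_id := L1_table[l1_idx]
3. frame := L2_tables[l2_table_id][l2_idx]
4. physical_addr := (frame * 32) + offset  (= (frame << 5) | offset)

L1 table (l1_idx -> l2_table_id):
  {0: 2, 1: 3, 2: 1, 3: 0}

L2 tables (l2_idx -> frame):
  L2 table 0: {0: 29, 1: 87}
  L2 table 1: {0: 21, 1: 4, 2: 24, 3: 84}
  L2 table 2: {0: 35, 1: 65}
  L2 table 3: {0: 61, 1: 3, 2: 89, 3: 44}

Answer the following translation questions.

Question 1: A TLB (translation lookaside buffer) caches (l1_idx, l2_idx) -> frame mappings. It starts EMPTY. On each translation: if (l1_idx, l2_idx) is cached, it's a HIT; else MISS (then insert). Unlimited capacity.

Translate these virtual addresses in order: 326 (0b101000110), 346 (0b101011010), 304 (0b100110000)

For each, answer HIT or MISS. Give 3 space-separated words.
Answer: MISS HIT MISS

Derivation:
vaddr=326: (2,2) not in TLB -> MISS, insert
vaddr=346: (2,2) in TLB -> HIT
vaddr=304: (2,1) not in TLB -> MISS, insert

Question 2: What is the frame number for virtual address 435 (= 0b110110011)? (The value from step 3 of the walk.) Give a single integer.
vaddr = 435: l1_idx=3, l2_idx=1
L1[3] = 0; L2[0][1] = 87

Answer: 87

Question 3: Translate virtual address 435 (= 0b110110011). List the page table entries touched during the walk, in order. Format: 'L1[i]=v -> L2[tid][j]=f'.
Answer: L1[3]=0 -> L2[0][1]=87

Derivation:
vaddr = 435 = 0b110110011
Split: l1_idx=3, l2_idx=1, offset=19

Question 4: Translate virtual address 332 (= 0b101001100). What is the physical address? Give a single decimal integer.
vaddr = 332 = 0b101001100
Split: l1_idx=2, l2_idx=2, offset=12
L1[2] = 1
L2[1][2] = 24
paddr = 24 * 32 + 12 = 780

Answer: 780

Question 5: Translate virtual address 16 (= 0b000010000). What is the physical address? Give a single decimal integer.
Answer: 1136

Derivation:
vaddr = 16 = 0b000010000
Split: l1_idx=0, l2_idx=0, offset=16
L1[0] = 2
L2[2][0] = 35
paddr = 35 * 32 + 16 = 1136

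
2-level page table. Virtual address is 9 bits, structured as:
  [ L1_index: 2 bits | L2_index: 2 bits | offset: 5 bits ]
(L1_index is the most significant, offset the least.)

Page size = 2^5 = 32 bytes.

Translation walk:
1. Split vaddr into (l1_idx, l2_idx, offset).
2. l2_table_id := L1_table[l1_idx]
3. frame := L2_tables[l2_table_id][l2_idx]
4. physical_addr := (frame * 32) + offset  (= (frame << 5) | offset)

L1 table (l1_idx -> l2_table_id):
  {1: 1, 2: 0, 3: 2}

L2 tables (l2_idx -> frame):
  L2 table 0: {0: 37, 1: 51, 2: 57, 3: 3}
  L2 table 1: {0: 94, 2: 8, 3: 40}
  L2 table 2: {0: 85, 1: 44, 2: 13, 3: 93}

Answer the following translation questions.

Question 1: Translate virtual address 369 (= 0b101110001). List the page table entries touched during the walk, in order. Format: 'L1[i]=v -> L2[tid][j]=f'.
Answer: L1[2]=0 -> L2[0][3]=3

Derivation:
vaddr = 369 = 0b101110001
Split: l1_idx=2, l2_idx=3, offset=17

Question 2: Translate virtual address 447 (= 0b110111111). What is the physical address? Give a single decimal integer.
Answer: 1439

Derivation:
vaddr = 447 = 0b110111111
Split: l1_idx=3, l2_idx=1, offset=31
L1[3] = 2
L2[2][1] = 44
paddr = 44 * 32 + 31 = 1439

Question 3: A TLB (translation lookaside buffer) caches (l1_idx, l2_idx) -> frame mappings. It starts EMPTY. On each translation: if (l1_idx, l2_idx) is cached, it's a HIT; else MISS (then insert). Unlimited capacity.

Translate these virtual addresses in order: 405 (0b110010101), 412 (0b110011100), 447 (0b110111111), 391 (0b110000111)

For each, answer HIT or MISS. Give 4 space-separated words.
Answer: MISS HIT MISS HIT

Derivation:
vaddr=405: (3,0) not in TLB -> MISS, insert
vaddr=412: (3,0) in TLB -> HIT
vaddr=447: (3,1) not in TLB -> MISS, insert
vaddr=391: (3,0) in TLB -> HIT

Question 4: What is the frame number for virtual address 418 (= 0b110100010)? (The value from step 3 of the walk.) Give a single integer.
vaddr = 418: l1_idx=3, l2_idx=1
L1[3] = 2; L2[2][1] = 44

Answer: 44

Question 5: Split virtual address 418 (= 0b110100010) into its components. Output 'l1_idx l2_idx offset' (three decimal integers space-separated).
vaddr = 418 = 0b110100010
  top 2 bits -> l1_idx = 3
  next 2 bits -> l2_idx = 1
  bottom 5 bits -> offset = 2

Answer: 3 1 2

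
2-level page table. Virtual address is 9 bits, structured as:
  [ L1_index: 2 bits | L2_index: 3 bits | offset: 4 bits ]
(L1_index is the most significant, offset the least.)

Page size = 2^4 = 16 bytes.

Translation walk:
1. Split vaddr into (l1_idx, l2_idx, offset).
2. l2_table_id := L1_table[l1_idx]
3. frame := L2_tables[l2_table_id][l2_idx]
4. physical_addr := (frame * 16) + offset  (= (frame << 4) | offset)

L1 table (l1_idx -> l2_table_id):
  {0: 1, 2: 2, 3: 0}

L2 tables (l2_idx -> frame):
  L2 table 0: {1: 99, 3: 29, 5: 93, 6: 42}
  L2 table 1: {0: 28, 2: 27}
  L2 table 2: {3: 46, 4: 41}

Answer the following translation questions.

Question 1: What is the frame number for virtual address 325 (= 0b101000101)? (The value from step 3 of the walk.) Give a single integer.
vaddr = 325: l1_idx=2, l2_idx=4
L1[2] = 2; L2[2][4] = 41

Answer: 41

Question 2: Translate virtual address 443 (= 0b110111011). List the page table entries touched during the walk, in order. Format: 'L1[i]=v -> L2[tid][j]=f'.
vaddr = 443 = 0b110111011
Split: l1_idx=3, l2_idx=3, offset=11

Answer: L1[3]=0 -> L2[0][3]=29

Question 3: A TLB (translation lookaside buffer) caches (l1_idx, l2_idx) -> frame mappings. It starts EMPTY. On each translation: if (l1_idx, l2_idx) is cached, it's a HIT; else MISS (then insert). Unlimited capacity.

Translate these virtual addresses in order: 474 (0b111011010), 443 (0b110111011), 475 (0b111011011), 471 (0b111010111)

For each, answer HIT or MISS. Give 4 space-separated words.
vaddr=474: (3,5) not in TLB -> MISS, insert
vaddr=443: (3,3) not in TLB -> MISS, insert
vaddr=475: (3,5) in TLB -> HIT
vaddr=471: (3,5) in TLB -> HIT

Answer: MISS MISS HIT HIT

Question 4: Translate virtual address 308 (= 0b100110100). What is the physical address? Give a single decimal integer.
Answer: 740

Derivation:
vaddr = 308 = 0b100110100
Split: l1_idx=2, l2_idx=3, offset=4
L1[2] = 2
L2[2][3] = 46
paddr = 46 * 16 + 4 = 740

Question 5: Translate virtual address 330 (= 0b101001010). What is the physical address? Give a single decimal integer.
Answer: 666

Derivation:
vaddr = 330 = 0b101001010
Split: l1_idx=2, l2_idx=4, offset=10
L1[2] = 2
L2[2][4] = 41
paddr = 41 * 16 + 10 = 666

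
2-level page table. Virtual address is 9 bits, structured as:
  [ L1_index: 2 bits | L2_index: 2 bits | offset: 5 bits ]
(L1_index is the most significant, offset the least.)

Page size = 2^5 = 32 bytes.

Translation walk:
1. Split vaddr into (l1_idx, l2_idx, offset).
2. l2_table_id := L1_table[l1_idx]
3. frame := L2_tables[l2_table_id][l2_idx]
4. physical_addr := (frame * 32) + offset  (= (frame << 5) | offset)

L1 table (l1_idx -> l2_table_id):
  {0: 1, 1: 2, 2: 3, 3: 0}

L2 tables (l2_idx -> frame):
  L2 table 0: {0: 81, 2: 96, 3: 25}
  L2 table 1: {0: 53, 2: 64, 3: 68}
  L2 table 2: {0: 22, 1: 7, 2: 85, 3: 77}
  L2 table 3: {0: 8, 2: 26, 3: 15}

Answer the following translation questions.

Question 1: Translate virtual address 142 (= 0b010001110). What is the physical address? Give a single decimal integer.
Answer: 718

Derivation:
vaddr = 142 = 0b010001110
Split: l1_idx=1, l2_idx=0, offset=14
L1[1] = 2
L2[2][0] = 22
paddr = 22 * 32 + 14 = 718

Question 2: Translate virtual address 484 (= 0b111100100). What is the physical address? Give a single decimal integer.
vaddr = 484 = 0b111100100
Split: l1_idx=3, l2_idx=3, offset=4
L1[3] = 0
L2[0][3] = 25
paddr = 25 * 32 + 4 = 804

Answer: 804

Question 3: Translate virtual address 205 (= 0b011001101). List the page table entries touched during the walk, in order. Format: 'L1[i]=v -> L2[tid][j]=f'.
vaddr = 205 = 0b011001101
Split: l1_idx=1, l2_idx=2, offset=13

Answer: L1[1]=2 -> L2[2][2]=85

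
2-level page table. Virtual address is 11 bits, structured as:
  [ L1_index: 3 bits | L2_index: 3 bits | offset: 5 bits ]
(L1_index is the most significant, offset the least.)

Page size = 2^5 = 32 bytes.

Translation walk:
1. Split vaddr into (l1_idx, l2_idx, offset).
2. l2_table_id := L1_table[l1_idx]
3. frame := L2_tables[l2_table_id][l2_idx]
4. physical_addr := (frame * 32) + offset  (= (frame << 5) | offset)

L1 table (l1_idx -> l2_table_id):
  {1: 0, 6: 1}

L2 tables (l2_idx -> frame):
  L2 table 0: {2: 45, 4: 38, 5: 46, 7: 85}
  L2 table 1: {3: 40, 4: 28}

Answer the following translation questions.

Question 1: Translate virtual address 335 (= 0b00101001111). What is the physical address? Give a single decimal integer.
Answer: 1455

Derivation:
vaddr = 335 = 0b00101001111
Split: l1_idx=1, l2_idx=2, offset=15
L1[1] = 0
L2[0][2] = 45
paddr = 45 * 32 + 15 = 1455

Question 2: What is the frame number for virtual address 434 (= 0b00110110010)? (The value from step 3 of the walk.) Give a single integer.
Answer: 46

Derivation:
vaddr = 434: l1_idx=1, l2_idx=5
L1[1] = 0; L2[0][5] = 46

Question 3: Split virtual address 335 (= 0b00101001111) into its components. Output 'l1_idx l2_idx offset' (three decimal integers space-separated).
vaddr = 335 = 0b00101001111
  top 3 bits -> l1_idx = 1
  next 3 bits -> l2_idx = 2
  bottom 5 bits -> offset = 15

Answer: 1 2 15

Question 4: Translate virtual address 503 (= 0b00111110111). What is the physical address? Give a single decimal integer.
vaddr = 503 = 0b00111110111
Split: l1_idx=1, l2_idx=7, offset=23
L1[1] = 0
L2[0][7] = 85
paddr = 85 * 32 + 23 = 2743

Answer: 2743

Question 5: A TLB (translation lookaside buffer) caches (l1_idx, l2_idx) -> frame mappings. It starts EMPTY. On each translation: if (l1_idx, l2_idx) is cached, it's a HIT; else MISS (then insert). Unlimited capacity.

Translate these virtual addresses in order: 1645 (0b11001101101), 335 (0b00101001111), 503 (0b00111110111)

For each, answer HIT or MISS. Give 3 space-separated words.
vaddr=1645: (6,3) not in TLB -> MISS, insert
vaddr=335: (1,2) not in TLB -> MISS, insert
vaddr=503: (1,7) not in TLB -> MISS, insert

Answer: MISS MISS MISS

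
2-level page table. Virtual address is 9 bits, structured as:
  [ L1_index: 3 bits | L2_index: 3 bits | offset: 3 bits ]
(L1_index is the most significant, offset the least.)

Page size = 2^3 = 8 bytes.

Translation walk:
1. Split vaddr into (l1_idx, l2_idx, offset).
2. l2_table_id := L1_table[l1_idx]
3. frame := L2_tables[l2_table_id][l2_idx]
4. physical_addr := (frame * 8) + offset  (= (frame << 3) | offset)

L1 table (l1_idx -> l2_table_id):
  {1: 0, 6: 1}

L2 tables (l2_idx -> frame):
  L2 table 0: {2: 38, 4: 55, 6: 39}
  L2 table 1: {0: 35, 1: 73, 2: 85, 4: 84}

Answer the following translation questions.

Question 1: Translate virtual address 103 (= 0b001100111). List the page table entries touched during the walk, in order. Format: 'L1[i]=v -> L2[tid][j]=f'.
vaddr = 103 = 0b001100111
Split: l1_idx=1, l2_idx=4, offset=7

Answer: L1[1]=0 -> L2[0][4]=55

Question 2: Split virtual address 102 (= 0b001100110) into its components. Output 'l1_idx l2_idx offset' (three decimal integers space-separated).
vaddr = 102 = 0b001100110
  top 3 bits -> l1_idx = 1
  next 3 bits -> l2_idx = 4
  bottom 3 bits -> offset = 6

Answer: 1 4 6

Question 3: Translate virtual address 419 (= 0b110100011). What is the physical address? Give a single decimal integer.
vaddr = 419 = 0b110100011
Split: l1_idx=6, l2_idx=4, offset=3
L1[6] = 1
L2[1][4] = 84
paddr = 84 * 8 + 3 = 675

Answer: 675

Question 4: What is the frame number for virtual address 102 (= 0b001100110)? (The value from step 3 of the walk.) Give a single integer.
Answer: 55

Derivation:
vaddr = 102: l1_idx=1, l2_idx=4
L1[1] = 0; L2[0][4] = 55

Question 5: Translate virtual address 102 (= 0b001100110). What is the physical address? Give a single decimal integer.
Answer: 446

Derivation:
vaddr = 102 = 0b001100110
Split: l1_idx=1, l2_idx=4, offset=6
L1[1] = 0
L2[0][4] = 55
paddr = 55 * 8 + 6 = 446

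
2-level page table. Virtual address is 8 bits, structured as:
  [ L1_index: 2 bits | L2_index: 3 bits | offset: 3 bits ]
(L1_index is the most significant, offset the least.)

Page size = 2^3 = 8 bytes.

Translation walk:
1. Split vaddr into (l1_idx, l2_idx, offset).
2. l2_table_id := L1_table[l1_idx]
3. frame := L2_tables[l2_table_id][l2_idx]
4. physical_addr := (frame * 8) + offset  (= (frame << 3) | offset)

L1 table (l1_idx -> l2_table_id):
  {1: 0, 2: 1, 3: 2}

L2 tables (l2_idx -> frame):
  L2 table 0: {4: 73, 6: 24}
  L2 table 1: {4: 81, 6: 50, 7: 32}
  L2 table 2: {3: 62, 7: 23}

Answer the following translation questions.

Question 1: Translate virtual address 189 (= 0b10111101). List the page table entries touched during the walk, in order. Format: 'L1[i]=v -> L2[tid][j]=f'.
vaddr = 189 = 0b10111101
Split: l1_idx=2, l2_idx=7, offset=5

Answer: L1[2]=1 -> L2[1][7]=32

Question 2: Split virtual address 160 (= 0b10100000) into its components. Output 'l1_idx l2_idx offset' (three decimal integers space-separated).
Answer: 2 4 0

Derivation:
vaddr = 160 = 0b10100000
  top 2 bits -> l1_idx = 2
  next 3 bits -> l2_idx = 4
  bottom 3 bits -> offset = 0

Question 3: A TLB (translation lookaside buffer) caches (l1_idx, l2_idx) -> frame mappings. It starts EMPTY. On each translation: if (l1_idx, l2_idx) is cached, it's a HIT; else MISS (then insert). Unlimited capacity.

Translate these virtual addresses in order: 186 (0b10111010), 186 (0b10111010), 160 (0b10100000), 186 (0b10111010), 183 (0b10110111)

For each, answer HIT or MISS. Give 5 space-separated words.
vaddr=186: (2,7) not in TLB -> MISS, insert
vaddr=186: (2,7) in TLB -> HIT
vaddr=160: (2,4) not in TLB -> MISS, insert
vaddr=186: (2,7) in TLB -> HIT
vaddr=183: (2,6) not in TLB -> MISS, insert

Answer: MISS HIT MISS HIT MISS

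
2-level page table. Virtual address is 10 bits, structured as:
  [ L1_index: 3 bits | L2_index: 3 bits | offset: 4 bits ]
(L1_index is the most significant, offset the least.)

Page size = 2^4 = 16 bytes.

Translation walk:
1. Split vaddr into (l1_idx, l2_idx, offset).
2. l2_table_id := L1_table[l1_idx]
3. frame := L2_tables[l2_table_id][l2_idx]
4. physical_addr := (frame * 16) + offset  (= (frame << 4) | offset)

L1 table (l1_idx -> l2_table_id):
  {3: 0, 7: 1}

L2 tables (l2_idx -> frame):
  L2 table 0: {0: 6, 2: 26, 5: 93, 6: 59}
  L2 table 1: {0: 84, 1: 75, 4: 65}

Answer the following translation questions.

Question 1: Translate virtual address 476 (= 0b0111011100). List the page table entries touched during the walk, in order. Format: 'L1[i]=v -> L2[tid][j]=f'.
Answer: L1[3]=0 -> L2[0][5]=93

Derivation:
vaddr = 476 = 0b0111011100
Split: l1_idx=3, l2_idx=5, offset=12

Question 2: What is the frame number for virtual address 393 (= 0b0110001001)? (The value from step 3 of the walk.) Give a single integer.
vaddr = 393: l1_idx=3, l2_idx=0
L1[3] = 0; L2[0][0] = 6

Answer: 6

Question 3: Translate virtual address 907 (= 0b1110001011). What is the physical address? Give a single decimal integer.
vaddr = 907 = 0b1110001011
Split: l1_idx=7, l2_idx=0, offset=11
L1[7] = 1
L2[1][0] = 84
paddr = 84 * 16 + 11 = 1355

Answer: 1355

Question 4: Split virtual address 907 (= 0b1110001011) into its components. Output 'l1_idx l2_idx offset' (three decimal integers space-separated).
vaddr = 907 = 0b1110001011
  top 3 bits -> l1_idx = 7
  next 3 bits -> l2_idx = 0
  bottom 4 bits -> offset = 11

Answer: 7 0 11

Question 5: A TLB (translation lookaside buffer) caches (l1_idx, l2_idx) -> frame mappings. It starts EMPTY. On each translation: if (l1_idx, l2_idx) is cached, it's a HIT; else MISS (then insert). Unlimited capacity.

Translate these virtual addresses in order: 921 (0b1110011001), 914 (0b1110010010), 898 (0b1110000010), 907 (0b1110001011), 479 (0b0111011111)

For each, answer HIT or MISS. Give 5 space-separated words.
Answer: MISS HIT MISS HIT MISS

Derivation:
vaddr=921: (7,1) not in TLB -> MISS, insert
vaddr=914: (7,1) in TLB -> HIT
vaddr=898: (7,0) not in TLB -> MISS, insert
vaddr=907: (7,0) in TLB -> HIT
vaddr=479: (3,5) not in TLB -> MISS, insert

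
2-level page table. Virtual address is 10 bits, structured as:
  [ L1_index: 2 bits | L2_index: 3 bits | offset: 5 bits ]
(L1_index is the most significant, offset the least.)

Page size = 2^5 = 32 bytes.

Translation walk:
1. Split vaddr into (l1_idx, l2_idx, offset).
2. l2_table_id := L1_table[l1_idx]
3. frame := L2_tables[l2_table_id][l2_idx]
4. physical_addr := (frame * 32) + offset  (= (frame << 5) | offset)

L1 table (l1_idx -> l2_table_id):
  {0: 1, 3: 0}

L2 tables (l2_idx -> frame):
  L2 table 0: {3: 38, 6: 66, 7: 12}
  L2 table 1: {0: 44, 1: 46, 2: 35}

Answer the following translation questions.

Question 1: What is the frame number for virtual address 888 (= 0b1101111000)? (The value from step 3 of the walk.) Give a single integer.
Answer: 38

Derivation:
vaddr = 888: l1_idx=3, l2_idx=3
L1[3] = 0; L2[0][3] = 38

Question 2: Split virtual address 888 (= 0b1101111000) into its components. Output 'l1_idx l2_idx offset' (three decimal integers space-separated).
vaddr = 888 = 0b1101111000
  top 2 bits -> l1_idx = 3
  next 3 bits -> l2_idx = 3
  bottom 5 bits -> offset = 24

Answer: 3 3 24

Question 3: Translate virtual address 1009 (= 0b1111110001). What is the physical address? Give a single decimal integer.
vaddr = 1009 = 0b1111110001
Split: l1_idx=3, l2_idx=7, offset=17
L1[3] = 0
L2[0][7] = 12
paddr = 12 * 32 + 17 = 401

Answer: 401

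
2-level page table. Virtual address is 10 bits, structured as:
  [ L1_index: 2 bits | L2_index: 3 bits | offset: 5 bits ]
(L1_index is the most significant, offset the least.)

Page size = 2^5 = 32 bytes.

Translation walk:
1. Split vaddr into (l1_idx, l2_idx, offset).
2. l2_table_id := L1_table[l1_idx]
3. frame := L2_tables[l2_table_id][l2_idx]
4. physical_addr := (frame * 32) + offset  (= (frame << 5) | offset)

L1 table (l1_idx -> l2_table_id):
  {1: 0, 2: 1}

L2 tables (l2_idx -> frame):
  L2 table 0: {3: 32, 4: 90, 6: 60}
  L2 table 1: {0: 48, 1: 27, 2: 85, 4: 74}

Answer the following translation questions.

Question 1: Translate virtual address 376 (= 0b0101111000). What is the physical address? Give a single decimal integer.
vaddr = 376 = 0b0101111000
Split: l1_idx=1, l2_idx=3, offset=24
L1[1] = 0
L2[0][3] = 32
paddr = 32 * 32 + 24 = 1048

Answer: 1048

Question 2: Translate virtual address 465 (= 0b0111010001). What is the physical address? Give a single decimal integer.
Answer: 1937

Derivation:
vaddr = 465 = 0b0111010001
Split: l1_idx=1, l2_idx=6, offset=17
L1[1] = 0
L2[0][6] = 60
paddr = 60 * 32 + 17 = 1937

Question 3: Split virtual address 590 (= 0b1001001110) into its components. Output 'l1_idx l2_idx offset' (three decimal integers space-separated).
vaddr = 590 = 0b1001001110
  top 2 bits -> l1_idx = 2
  next 3 bits -> l2_idx = 2
  bottom 5 bits -> offset = 14

Answer: 2 2 14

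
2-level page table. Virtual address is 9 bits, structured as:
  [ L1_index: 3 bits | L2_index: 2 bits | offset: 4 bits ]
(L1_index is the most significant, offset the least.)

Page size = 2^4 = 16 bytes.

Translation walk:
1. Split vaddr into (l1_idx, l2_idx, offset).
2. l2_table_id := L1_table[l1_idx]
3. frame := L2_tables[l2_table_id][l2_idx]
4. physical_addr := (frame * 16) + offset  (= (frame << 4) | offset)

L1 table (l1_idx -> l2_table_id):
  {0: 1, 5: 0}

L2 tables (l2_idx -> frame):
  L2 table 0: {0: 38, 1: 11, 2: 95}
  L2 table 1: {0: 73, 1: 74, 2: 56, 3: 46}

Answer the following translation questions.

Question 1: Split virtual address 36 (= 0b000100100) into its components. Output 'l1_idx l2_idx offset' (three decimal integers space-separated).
vaddr = 36 = 0b000100100
  top 3 bits -> l1_idx = 0
  next 2 bits -> l2_idx = 2
  bottom 4 bits -> offset = 4

Answer: 0 2 4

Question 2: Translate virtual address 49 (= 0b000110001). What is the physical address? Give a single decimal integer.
Answer: 737

Derivation:
vaddr = 49 = 0b000110001
Split: l1_idx=0, l2_idx=3, offset=1
L1[0] = 1
L2[1][3] = 46
paddr = 46 * 16 + 1 = 737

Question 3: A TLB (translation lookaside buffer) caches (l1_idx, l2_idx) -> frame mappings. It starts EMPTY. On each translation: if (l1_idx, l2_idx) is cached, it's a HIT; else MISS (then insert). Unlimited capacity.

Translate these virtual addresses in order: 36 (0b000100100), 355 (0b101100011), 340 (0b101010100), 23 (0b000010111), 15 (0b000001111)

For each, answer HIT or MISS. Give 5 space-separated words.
Answer: MISS MISS MISS MISS MISS

Derivation:
vaddr=36: (0,2) not in TLB -> MISS, insert
vaddr=355: (5,2) not in TLB -> MISS, insert
vaddr=340: (5,1) not in TLB -> MISS, insert
vaddr=23: (0,1) not in TLB -> MISS, insert
vaddr=15: (0,0) not in TLB -> MISS, insert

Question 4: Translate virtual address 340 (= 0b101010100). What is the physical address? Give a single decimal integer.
Answer: 180

Derivation:
vaddr = 340 = 0b101010100
Split: l1_idx=5, l2_idx=1, offset=4
L1[5] = 0
L2[0][1] = 11
paddr = 11 * 16 + 4 = 180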